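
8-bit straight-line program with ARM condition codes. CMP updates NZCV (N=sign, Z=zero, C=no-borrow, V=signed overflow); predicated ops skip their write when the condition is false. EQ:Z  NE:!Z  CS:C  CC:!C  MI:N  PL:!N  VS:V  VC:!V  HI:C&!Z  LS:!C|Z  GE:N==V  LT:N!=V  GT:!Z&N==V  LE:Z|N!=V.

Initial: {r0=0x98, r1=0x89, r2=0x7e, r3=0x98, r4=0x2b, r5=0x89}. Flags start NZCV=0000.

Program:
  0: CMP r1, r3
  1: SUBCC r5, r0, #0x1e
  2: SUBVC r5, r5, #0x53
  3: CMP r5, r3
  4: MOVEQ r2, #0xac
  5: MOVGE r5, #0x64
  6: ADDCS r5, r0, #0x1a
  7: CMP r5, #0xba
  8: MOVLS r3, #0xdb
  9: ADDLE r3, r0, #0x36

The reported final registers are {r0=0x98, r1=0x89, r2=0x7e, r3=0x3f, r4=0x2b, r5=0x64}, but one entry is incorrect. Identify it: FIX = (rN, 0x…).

0: ✓ CMP  NZCV=1000
1: ✓ SUBCC  r5←0x7a
2: ✓ SUBVC  r5←0x27
3: ✓ CMP  NZCV=1001
4: · MOVEQ
5: ✓ MOVGE  r5←0x64
6: · ADDCS
7: ✓ CMP  NZCV=1001
8: ✓ MOVLS  r3←0xdb
9: · ADDLE

FIX = (r3, 0xdb)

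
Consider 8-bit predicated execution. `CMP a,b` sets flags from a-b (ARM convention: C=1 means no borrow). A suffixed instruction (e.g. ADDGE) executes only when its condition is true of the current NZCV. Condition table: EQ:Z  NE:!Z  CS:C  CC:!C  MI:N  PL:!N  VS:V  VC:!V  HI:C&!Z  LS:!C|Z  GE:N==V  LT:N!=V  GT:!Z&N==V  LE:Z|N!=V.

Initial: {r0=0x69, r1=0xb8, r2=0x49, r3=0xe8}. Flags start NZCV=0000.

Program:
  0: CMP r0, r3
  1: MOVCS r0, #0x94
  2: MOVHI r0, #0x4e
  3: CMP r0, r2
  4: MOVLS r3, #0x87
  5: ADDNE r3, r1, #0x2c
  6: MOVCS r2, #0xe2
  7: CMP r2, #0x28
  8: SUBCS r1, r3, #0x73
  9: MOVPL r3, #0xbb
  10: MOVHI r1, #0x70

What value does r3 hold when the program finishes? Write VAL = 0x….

VAL = 0xe4

0: ✓ CMP  NZCV=1001
1: · MOVCS
2: · MOVHI
3: ✓ CMP  NZCV=0010
4: · MOVLS
5: ✓ ADDNE  r3←0xe4
6: ✓ MOVCS  r2←0xe2
7: ✓ CMP  NZCV=1010
8: ✓ SUBCS  r1←0x71
9: · MOVPL
10: ✓ MOVHI  r1←0x70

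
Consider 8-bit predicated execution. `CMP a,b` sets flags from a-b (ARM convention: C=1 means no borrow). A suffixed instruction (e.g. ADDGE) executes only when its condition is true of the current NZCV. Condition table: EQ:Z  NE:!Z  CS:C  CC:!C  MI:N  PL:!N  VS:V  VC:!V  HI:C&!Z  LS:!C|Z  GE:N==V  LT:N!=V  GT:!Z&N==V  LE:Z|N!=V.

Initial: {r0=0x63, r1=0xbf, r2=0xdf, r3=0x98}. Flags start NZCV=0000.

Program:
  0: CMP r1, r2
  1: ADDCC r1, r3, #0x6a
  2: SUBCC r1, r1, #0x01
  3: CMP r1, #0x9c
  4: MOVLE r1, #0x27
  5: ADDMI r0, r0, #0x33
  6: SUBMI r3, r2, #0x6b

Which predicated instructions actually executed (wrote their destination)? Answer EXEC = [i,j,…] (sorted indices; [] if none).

[0] flags=1000 → (cmp)
[1] flags=1000 CC?T → r1=0x02
[2] flags=1000 CC?T → r1=0x01
[3] flags=0000 → (cmp)
[4] flags=0000 LE?F → skip
[5] flags=0000 MI?F → skip
[6] flags=0000 MI?F → skip

EXEC = [1,2]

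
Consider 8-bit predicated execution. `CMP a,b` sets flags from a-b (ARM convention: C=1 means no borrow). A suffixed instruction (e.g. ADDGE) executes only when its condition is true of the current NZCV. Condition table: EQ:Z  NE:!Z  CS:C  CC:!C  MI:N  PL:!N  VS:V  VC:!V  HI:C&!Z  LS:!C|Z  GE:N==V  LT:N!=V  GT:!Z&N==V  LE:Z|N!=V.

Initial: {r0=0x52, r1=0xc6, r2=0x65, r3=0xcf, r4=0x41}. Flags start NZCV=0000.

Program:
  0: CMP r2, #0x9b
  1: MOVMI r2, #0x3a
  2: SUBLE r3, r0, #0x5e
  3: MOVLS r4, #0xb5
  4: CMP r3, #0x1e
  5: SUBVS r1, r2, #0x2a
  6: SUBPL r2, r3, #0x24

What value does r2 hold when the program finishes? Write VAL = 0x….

[0] flags=1001 → (cmp)
[1] flags=1001 MI?T → r2=0x3a
[2] flags=1001 LE?F → skip
[3] flags=1001 LS?T → r4=0xb5
[4] flags=1010 → (cmp)
[5] flags=1010 VS?F → skip
[6] flags=1010 PL?F → skip

VAL = 0x3a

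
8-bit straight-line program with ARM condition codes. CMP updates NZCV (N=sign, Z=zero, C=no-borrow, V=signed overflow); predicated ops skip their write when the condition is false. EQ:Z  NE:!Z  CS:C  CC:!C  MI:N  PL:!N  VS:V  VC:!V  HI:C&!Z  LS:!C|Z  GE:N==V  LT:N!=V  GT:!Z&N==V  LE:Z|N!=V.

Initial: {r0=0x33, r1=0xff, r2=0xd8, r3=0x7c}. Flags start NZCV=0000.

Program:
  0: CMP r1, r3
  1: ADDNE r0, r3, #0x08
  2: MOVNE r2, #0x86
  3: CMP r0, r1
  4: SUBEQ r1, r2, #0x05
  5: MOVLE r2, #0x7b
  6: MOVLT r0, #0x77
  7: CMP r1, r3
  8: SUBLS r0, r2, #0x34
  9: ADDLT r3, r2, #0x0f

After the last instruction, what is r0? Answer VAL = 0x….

VAL = 0x77

[0] flags=1010 → (cmp)
[1] flags=1010 NE?T → r0=0x84
[2] flags=1010 NE?T → r2=0x86
[3] flags=1000 → (cmp)
[4] flags=1000 EQ?F → skip
[5] flags=1000 LE?T → r2=0x7b
[6] flags=1000 LT?T → r0=0x77
[7] flags=1010 → (cmp)
[8] flags=1010 LS?F → skip
[9] flags=1010 LT?T → r3=0x8a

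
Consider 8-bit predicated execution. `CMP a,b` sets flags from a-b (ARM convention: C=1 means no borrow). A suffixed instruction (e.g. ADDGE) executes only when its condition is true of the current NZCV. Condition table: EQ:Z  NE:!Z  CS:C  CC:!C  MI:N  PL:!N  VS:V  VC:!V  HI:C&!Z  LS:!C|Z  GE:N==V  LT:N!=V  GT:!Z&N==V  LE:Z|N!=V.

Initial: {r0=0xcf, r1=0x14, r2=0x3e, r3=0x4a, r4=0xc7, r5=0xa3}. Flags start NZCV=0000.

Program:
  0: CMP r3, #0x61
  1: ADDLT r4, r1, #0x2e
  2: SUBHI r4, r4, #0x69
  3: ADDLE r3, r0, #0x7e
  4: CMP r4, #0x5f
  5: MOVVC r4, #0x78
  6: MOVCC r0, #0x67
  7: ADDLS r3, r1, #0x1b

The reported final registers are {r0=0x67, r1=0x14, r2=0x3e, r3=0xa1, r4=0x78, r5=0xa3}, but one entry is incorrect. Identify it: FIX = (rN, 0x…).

FIX = (r3, 0x2f)

0: ✓ CMP  NZCV=1000
1: ✓ ADDLT  r4←0x42
2: · SUBHI
3: ✓ ADDLE  r3←0x4d
4: ✓ CMP  NZCV=1000
5: ✓ MOVVC  r4←0x78
6: ✓ MOVCC  r0←0x67
7: ✓ ADDLS  r3←0x2f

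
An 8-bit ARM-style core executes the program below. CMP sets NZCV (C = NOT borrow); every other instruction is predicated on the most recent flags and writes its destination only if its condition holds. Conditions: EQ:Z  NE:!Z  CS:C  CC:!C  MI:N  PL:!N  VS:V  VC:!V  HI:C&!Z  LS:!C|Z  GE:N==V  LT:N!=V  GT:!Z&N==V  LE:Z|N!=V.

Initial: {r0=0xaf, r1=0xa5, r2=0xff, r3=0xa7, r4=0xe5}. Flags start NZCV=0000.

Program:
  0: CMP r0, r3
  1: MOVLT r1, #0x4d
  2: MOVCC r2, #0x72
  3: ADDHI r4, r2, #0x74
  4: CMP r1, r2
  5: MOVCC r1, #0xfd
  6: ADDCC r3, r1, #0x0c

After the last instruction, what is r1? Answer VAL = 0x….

[0] flags=0010 → (cmp)
[1] flags=0010 LT?F → skip
[2] flags=0010 CC?F → skip
[3] flags=0010 HI?T → r4=0x73
[4] flags=1000 → (cmp)
[5] flags=1000 CC?T → r1=0xfd
[6] flags=1000 CC?T → r3=0x09

VAL = 0xfd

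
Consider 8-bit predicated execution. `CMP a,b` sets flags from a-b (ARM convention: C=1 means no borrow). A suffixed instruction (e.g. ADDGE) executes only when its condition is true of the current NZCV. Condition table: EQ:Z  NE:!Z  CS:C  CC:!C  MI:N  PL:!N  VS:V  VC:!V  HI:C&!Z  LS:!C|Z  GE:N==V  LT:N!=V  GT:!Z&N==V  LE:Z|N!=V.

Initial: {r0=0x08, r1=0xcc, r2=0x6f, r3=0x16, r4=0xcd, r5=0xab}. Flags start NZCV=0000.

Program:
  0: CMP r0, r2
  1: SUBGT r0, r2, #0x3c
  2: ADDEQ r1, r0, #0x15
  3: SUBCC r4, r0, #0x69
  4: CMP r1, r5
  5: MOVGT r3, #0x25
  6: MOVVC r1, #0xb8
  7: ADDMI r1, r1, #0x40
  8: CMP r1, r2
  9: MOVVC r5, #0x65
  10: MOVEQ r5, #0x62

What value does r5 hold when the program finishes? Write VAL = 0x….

[0] flags=1000 → (cmp)
[1] flags=1000 GT?F → skip
[2] flags=1000 EQ?F → skip
[3] flags=1000 CC?T → r4=0x9f
[4] flags=0010 → (cmp)
[5] flags=0010 GT?T → r3=0x25
[6] flags=0010 VC?T → r1=0xb8
[7] flags=0010 MI?F → skip
[8] flags=0011 → (cmp)
[9] flags=0011 VC?F → skip
[10] flags=0011 EQ?F → skip

VAL = 0xab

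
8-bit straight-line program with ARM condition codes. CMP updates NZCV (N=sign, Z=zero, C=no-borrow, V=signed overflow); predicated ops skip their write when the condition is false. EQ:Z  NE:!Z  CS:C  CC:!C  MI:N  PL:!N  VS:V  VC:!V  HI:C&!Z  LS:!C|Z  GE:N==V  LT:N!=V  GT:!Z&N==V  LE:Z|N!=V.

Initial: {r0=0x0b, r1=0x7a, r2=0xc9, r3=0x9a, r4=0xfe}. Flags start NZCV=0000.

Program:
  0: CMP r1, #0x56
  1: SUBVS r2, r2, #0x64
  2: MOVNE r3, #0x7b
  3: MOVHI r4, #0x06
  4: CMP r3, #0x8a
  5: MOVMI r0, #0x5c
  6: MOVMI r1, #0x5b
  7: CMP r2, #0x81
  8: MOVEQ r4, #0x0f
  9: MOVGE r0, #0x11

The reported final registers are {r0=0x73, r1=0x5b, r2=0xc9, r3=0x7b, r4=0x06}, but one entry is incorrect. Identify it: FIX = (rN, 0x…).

0: ✓ CMP  NZCV=0010
1: · SUBVS
2: ✓ MOVNE  r3←0x7b
3: ✓ MOVHI  r4←0x06
4: ✓ CMP  NZCV=1001
5: ✓ MOVMI  r0←0x5c
6: ✓ MOVMI  r1←0x5b
7: ✓ CMP  NZCV=0010
8: · MOVEQ
9: ✓ MOVGE  r0←0x11

FIX = (r0, 0x11)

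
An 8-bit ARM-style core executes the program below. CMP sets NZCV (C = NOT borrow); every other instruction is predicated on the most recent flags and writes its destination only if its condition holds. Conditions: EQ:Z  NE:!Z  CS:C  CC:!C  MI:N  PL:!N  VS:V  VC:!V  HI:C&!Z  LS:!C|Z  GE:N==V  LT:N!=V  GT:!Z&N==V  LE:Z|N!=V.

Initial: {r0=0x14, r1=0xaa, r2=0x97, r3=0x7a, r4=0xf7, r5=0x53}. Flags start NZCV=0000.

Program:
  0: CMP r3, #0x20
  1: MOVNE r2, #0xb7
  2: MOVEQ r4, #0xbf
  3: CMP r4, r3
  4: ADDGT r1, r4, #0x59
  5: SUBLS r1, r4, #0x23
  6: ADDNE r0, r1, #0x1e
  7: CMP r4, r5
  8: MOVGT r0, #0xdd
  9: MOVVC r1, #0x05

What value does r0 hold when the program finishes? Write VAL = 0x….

[0] flags=0010 → (cmp)
[1] flags=0010 NE?T → r2=0xb7
[2] flags=0010 EQ?F → skip
[3] flags=0011 → (cmp)
[4] flags=0011 GT?F → skip
[5] flags=0011 LS?F → skip
[6] flags=0011 NE?T → r0=0xc8
[7] flags=1010 → (cmp)
[8] flags=1010 GT?F → skip
[9] flags=1010 VC?T → r1=0x05

VAL = 0xc8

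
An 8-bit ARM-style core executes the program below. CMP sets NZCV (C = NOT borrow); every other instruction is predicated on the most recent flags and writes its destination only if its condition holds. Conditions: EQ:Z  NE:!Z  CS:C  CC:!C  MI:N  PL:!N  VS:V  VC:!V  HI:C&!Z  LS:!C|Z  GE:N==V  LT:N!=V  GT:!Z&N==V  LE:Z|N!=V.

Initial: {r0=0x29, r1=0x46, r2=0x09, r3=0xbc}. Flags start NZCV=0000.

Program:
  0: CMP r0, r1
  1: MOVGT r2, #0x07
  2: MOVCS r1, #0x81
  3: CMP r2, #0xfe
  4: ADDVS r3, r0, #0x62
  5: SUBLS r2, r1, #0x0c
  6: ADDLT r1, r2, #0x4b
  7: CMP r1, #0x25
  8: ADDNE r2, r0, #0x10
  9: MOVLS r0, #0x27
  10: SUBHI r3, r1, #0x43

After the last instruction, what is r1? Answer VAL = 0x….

0: ✓ CMP  NZCV=1000
1: · MOVGT
2: · MOVCS
3: ✓ CMP  NZCV=0000
4: · ADDVS
5: ✓ SUBLS  r2←0x3a
6: · ADDLT
7: ✓ CMP  NZCV=0010
8: ✓ ADDNE  r2←0x39
9: · MOVLS
10: ✓ SUBHI  r3←0x03

VAL = 0x46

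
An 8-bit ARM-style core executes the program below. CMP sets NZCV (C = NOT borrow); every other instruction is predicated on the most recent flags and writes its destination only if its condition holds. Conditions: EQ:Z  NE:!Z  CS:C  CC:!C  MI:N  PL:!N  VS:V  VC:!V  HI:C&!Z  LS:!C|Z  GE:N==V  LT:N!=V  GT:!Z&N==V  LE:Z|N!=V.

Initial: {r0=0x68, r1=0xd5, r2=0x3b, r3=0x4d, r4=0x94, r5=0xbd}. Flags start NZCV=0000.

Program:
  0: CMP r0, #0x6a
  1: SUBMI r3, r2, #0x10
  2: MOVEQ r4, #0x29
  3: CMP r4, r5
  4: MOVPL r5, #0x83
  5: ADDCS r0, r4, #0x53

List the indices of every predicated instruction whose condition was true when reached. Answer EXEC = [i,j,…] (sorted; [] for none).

0: ✓ CMP  NZCV=1000
1: ✓ SUBMI  r3←0x2b
2: · MOVEQ
3: ✓ CMP  NZCV=1000
4: · MOVPL
5: · ADDCS

EXEC = [1]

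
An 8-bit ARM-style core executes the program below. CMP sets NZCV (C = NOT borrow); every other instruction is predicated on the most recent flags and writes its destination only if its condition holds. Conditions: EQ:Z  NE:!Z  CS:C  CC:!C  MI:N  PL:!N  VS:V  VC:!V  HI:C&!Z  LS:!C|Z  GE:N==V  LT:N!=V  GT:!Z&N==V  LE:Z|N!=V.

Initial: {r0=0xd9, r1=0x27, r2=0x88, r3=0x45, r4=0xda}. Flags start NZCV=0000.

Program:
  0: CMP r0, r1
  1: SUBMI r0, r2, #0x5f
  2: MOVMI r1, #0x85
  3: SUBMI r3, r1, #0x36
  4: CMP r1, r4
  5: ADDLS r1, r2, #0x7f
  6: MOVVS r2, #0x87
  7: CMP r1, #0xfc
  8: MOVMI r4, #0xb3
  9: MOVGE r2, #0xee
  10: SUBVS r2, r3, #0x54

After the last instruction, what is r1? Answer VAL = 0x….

[0] flags=1010 → (cmp)
[1] flags=1010 MI?T → r0=0x29
[2] flags=1010 MI?T → r1=0x85
[3] flags=1010 MI?T → r3=0x4f
[4] flags=1000 → (cmp)
[5] flags=1000 LS?T → r1=0x07
[6] flags=1000 VS?F → skip
[7] flags=0000 → (cmp)
[8] flags=0000 MI?F → skip
[9] flags=0000 GE?T → r2=0xee
[10] flags=0000 VS?F → skip

VAL = 0x07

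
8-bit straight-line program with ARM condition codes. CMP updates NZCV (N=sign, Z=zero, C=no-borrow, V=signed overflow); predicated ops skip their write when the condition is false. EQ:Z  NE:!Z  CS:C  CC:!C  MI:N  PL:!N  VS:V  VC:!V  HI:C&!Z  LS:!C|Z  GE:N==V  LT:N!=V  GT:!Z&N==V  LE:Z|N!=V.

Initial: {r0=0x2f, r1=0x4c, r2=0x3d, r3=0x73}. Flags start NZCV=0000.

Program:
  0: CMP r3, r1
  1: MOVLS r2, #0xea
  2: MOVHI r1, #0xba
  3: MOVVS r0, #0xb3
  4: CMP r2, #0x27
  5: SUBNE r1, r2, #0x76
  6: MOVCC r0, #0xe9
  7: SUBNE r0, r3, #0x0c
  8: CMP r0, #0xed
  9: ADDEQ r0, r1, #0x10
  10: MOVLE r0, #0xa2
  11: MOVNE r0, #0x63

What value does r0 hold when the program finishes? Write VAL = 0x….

VAL = 0x63

0: ✓ CMP  NZCV=0010
1: · MOVLS
2: ✓ MOVHI  r1←0xba
3: · MOVVS
4: ✓ CMP  NZCV=0010
5: ✓ SUBNE  r1←0xc7
6: · MOVCC
7: ✓ SUBNE  r0←0x67
8: ✓ CMP  NZCV=0000
9: · ADDEQ
10: · MOVLE
11: ✓ MOVNE  r0←0x63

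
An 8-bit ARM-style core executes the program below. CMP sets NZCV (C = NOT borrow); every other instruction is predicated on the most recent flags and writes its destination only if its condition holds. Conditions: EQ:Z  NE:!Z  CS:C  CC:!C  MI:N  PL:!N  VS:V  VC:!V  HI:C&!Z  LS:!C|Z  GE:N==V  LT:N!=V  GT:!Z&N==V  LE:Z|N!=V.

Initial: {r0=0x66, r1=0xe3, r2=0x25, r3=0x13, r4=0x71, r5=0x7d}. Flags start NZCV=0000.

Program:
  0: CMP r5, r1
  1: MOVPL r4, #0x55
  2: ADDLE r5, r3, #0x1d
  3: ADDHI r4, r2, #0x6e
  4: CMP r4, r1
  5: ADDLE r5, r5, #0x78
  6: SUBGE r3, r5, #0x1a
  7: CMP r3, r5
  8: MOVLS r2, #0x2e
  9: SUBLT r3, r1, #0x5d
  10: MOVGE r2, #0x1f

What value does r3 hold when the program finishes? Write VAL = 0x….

VAL = 0x86

0: ✓ CMP  NZCV=1001
1: · MOVPL
2: · ADDLE
3: · ADDHI
4: ✓ CMP  NZCV=1001
5: · ADDLE
6: ✓ SUBGE  r3←0x63
7: ✓ CMP  NZCV=1000
8: ✓ MOVLS  r2←0x2e
9: ✓ SUBLT  r3←0x86
10: · MOVGE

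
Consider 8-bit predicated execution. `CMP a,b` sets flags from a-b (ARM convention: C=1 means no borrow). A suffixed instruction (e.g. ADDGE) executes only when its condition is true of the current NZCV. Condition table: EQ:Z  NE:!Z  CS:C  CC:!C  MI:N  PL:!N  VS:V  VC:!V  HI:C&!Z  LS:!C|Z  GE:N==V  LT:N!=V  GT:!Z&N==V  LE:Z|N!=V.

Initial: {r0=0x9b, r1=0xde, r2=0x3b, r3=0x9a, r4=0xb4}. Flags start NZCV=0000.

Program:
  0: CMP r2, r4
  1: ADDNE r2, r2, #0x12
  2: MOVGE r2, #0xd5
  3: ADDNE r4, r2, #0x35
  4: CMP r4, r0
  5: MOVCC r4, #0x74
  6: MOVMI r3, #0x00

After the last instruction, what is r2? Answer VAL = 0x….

VAL = 0xd5

[0] flags=1001 → (cmp)
[1] flags=1001 NE?T → r2=0x4d
[2] flags=1001 GE?T → r2=0xd5
[3] flags=1001 NE?T → r4=0x0a
[4] flags=0000 → (cmp)
[5] flags=0000 CC?T → r4=0x74
[6] flags=0000 MI?F → skip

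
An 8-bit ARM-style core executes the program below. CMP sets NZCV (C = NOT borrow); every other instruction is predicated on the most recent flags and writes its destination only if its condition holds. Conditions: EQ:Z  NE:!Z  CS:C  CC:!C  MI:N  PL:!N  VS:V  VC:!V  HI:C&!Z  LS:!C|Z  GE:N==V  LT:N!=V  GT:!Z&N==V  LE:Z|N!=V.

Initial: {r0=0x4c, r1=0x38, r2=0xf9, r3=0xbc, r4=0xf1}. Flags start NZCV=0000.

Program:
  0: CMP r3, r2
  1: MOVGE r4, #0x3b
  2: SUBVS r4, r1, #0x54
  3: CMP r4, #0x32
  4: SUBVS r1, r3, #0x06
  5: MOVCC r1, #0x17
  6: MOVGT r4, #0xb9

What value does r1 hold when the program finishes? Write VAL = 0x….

VAL = 0x38

[0] flags=1000 → (cmp)
[1] flags=1000 GE?F → skip
[2] flags=1000 VS?F → skip
[3] flags=1010 → (cmp)
[4] flags=1010 VS?F → skip
[5] flags=1010 CC?F → skip
[6] flags=1010 GT?F → skip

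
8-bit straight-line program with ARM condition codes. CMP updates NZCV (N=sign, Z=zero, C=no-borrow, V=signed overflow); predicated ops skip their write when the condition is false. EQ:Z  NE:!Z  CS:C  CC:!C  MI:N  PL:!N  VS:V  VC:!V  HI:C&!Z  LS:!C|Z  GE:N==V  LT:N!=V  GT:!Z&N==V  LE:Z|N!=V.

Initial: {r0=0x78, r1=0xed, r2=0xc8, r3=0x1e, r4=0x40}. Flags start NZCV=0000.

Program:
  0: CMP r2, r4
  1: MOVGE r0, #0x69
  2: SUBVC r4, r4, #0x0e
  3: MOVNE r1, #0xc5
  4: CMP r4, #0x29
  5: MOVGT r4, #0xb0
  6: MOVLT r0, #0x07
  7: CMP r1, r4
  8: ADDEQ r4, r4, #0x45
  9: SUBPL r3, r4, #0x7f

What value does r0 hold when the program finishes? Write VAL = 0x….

VAL = 0x78

[0] flags=1010 → (cmp)
[1] flags=1010 GE?F → skip
[2] flags=1010 VC?T → r4=0x32
[3] flags=1010 NE?T → r1=0xc5
[4] flags=0010 → (cmp)
[5] flags=0010 GT?T → r4=0xb0
[6] flags=0010 LT?F → skip
[7] flags=0010 → (cmp)
[8] flags=0010 EQ?F → skip
[9] flags=0010 PL?T → r3=0x31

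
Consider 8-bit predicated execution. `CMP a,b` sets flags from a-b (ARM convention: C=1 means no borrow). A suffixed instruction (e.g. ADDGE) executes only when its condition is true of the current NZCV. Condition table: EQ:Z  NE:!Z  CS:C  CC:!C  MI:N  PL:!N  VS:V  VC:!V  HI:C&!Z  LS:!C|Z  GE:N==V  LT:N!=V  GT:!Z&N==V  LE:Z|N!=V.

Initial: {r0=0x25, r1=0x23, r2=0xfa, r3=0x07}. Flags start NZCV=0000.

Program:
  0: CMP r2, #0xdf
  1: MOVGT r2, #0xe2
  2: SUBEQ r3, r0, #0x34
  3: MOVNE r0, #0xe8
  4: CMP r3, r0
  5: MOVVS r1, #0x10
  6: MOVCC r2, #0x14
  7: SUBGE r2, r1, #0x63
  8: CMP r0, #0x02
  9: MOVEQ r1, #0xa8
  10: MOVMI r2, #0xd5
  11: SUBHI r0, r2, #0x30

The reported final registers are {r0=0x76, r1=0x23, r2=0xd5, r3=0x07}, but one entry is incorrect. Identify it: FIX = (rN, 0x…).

FIX = (r0, 0xa5)

[0] flags=0010 → (cmp)
[1] flags=0010 GT?T → r2=0xe2
[2] flags=0010 EQ?F → skip
[3] flags=0010 NE?T → r0=0xe8
[4] flags=0000 → (cmp)
[5] flags=0000 VS?F → skip
[6] flags=0000 CC?T → r2=0x14
[7] flags=0000 GE?T → r2=0xc0
[8] flags=1010 → (cmp)
[9] flags=1010 EQ?F → skip
[10] flags=1010 MI?T → r2=0xd5
[11] flags=1010 HI?T → r0=0xa5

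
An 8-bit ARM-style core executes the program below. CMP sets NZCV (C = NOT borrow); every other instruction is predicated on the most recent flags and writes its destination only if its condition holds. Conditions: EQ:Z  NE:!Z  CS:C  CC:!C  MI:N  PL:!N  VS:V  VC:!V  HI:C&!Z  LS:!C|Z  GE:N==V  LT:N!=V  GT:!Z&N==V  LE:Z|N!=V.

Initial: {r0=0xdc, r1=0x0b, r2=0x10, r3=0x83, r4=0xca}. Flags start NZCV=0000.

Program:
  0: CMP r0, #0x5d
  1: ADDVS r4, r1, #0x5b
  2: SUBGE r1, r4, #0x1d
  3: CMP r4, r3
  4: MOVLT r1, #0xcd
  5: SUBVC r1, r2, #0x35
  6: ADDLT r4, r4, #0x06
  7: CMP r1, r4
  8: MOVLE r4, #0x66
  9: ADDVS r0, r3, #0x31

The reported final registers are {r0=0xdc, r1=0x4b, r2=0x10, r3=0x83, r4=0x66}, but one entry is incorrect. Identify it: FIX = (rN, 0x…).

FIX = (r1, 0x0b)

[0] flags=0011 → (cmp)
[1] flags=0011 VS?T → r4=0x66
[2] flags=0011 GE?F → skip
[3] flags=1001 → (cmp)
[4] flags=1001 LT?F → skip
[5] flags=1001 VC?F → skip
[6] flags=1001 LT?F → skip
[7] flags=1000 → (cmp)
[8] flags=1000 LE?T → r4=0x66
[9] flags=1000 VS?F → skip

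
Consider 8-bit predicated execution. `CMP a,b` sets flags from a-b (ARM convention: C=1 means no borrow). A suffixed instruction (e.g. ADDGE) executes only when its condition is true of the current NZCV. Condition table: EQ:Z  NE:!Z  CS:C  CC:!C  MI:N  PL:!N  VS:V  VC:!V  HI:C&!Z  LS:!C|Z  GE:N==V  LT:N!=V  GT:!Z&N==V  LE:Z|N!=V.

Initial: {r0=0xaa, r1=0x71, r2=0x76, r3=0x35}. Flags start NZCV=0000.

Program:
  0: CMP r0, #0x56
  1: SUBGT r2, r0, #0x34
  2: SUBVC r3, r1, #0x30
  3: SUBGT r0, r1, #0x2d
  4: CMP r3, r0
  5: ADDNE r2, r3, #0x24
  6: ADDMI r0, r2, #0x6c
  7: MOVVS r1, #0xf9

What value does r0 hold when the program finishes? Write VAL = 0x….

VAL = 0xc5

[0] flags=0011 → (cmp)
[1] flags=0011 GT?F → skip
[2] flags=0011 VC?F → skip
[3] flags=0011 GT?F → skip
[4] flags=1001 → (cmp)
[5] flags=1001 NE?T → r2=0x59
[6] flags=1001 MI?T → r0=0xc5
[7] flags=1001 VS?T → r1=0xf9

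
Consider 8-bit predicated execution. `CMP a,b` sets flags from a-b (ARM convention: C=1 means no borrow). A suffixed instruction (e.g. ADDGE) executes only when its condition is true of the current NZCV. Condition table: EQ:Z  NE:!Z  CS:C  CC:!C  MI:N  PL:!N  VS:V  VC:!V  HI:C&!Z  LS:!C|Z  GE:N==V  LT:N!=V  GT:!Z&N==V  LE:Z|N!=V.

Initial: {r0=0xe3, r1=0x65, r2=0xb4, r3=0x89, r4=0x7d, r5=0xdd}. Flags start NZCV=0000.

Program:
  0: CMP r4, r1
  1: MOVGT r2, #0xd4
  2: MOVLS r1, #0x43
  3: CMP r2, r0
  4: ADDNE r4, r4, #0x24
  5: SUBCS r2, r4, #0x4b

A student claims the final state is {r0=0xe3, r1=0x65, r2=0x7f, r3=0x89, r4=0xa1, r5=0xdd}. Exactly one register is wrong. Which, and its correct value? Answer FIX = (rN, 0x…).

FIX = (r2, 0xd4)

[0] flags=0010 → (cmp)
[1] flags=0010 GT?T → r2=0xd4
[2] flags=0010 LS?F → skip
[3] flags=1000 → (cmp)
[4] flags=1000 NE?T → r4=0xa1
[5] flags=1000 CS?F → skip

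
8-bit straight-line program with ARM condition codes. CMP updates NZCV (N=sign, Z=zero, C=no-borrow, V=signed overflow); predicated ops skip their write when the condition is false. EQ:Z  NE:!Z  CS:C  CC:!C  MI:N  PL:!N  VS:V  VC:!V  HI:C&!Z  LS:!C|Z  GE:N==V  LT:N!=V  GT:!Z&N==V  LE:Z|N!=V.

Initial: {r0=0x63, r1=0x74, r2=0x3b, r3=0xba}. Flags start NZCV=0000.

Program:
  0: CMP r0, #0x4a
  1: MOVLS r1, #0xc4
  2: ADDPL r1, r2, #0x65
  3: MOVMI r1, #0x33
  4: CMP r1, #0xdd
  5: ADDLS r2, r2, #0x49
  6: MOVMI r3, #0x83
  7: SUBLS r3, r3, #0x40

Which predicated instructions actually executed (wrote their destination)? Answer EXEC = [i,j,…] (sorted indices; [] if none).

0: ✓ CMP  NZCV=0010
1: · MOVLS
2: ✓ ADDPL  r1←0xa0
3: · MOVMI
4: ✓ CMP  NZCV=1000
5: ✓ ADDLS  r2←0x84
6: ✓ MOVMI  r3←0x83
7: ✓ SUBLS  r3←0x43

EXEC = [2,5,6,7]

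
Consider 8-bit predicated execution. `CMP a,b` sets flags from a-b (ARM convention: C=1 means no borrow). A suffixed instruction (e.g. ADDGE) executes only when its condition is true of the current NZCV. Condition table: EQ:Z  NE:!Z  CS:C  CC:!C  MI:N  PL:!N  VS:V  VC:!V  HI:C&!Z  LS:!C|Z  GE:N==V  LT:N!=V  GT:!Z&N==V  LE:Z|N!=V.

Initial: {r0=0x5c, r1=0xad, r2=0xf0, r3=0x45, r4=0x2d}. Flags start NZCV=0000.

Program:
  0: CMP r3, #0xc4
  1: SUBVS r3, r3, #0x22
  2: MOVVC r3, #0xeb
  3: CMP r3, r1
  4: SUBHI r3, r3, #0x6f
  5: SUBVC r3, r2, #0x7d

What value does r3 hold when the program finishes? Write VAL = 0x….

VAL = 0x73

0: ✓ CMP  NZCV=1001
1: ✓ SUBVS  r3←0x23
2: · MOVVC
3: ✓ CMP  NZCV=0000
4: · SUBHI
5: ✓ SUBVC  r3←0x73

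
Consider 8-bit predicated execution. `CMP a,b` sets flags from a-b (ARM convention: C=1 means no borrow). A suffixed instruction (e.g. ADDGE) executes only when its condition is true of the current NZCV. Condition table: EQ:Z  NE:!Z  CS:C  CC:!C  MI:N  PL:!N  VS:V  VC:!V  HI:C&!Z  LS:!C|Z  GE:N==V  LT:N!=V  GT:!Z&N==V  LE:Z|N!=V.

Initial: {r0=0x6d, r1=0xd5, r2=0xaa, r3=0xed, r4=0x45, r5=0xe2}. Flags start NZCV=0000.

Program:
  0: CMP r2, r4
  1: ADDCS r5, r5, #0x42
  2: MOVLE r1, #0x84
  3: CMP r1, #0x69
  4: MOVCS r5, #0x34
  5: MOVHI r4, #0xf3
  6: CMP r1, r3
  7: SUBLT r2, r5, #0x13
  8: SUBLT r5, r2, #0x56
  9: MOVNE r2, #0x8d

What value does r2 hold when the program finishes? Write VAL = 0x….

VAL = 0x8d

0: ✓ CMP  NZCV=0011
1: ✓ ADDCS  r5←0x24
2: ✓ MOVLE  r1←0x84
3: ✓ CMP  NZCV=0011
4: ✓ MOVCS  r5←0x34
5: ✓ MOVHI  r4←0xf3
6: ✓ CMP  NZCV=1000
7: ✓ SUBLT  r2←0x21
8: ✓ SUBLT  r5←0xcb
9: ✓ MOVNE  r2←0x8d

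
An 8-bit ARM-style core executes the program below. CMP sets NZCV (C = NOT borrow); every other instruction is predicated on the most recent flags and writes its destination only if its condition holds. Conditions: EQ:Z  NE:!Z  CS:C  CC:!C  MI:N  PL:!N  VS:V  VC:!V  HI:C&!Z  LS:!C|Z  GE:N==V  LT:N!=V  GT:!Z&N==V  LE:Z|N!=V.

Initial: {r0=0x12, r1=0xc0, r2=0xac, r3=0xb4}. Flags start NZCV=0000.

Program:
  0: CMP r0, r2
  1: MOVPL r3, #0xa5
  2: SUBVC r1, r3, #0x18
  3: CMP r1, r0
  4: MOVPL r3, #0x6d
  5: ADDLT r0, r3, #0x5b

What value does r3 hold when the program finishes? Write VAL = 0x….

[0] flags=0000 → (cmp)
[1] flags=0000 PL?T → r3=0xa5
[2] flags=0000 VC?T → r1=0x8d
[3] flags=0011 → (cmp)
[4] flags=0011 PL?T → r3=0x6d
[5] flags=0011 LT?T → r0=0xc8

VAL = 0x6d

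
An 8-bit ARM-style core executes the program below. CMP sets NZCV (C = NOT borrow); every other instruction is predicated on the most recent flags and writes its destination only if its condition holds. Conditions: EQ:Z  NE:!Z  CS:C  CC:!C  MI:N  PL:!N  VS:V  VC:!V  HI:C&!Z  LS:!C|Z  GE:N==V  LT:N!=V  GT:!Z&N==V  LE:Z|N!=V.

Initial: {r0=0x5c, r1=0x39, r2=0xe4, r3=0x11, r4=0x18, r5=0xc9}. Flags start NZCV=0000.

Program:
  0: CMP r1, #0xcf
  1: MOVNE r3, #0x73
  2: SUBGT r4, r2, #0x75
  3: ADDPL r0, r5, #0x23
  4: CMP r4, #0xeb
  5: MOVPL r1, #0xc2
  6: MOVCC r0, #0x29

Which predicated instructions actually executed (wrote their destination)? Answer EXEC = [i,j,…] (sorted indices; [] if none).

[0] flags=0000 → (cmp)
[1] flags=0000 NE?T → r3=0x73
[2] flags=0000 GT?T → r4=0x6f
[3] flags=0000 PL?T → r0=0xec
[4] flags=1001 → (cmp)
[5] flags=1001 PL?F → skip
[6] flags=1001 CC?T → r0=0x29

EXEC = [1,2,3,6]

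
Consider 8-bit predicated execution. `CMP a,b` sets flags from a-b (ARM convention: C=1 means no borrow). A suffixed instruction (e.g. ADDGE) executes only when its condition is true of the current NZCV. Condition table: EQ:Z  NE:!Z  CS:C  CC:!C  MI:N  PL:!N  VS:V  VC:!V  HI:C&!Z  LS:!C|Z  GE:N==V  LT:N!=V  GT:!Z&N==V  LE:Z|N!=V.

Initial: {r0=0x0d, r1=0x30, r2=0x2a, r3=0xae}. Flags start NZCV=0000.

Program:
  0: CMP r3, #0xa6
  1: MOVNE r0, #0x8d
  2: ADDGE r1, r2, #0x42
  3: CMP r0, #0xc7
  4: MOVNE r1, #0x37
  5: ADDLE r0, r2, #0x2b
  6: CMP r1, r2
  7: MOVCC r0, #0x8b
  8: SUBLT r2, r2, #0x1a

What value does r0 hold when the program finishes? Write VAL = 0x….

[0] flags=0010 → (cmp)
[1] flags=0010 NE?T → r0=0x8d
[2] flags=0010 GE?T → r1=0x6c
[3] flags=1000 → (cmp)
[4] flags=1000 NE?T → r1=0x37
[5] flags=1000 LE?T → r0=0x55
[6] flags=0010 → (cmp)
[7] flags=0010 CC?F → skip
[8] flags=0010 LT?F → skip

VAL = 0x55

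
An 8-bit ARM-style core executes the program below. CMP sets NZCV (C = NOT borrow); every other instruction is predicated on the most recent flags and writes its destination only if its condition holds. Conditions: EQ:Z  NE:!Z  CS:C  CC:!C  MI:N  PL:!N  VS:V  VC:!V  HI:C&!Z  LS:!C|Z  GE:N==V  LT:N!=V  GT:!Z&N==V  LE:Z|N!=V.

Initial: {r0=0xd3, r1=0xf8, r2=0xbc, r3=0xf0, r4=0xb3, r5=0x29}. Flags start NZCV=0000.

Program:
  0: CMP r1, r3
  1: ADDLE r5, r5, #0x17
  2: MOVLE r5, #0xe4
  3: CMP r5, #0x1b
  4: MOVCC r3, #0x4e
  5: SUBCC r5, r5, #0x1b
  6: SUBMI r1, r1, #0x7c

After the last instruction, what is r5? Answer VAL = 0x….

0: ✓ CMP  NZCV=0010
1: · ADDLE
2: · MOVLE
3: ✓ CMP  NZCV=0010
4: · MOVCC
5: · SUBCC
6: · SUBMI

VAL = 0x29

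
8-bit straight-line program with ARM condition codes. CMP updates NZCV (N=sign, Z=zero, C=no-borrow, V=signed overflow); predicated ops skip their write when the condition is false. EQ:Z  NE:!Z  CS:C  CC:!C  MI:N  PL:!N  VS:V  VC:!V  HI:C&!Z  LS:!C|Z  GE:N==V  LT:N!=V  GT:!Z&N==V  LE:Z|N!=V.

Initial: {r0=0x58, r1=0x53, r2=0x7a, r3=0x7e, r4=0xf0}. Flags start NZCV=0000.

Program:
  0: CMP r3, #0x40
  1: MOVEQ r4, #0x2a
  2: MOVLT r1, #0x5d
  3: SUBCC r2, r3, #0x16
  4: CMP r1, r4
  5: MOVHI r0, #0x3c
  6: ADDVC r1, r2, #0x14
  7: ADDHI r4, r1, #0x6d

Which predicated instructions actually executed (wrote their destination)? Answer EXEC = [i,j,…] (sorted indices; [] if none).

EXEC = [6]

0: ✓ CMP  NZCV=0010
1: · MOVEQ
2: · MOVLT
3: · SUBCC
4: ✓ CMP  NZCV=0000
5: · MOVHI
6: ✓ ADDVC  r1←0x8e
7: · ADDHI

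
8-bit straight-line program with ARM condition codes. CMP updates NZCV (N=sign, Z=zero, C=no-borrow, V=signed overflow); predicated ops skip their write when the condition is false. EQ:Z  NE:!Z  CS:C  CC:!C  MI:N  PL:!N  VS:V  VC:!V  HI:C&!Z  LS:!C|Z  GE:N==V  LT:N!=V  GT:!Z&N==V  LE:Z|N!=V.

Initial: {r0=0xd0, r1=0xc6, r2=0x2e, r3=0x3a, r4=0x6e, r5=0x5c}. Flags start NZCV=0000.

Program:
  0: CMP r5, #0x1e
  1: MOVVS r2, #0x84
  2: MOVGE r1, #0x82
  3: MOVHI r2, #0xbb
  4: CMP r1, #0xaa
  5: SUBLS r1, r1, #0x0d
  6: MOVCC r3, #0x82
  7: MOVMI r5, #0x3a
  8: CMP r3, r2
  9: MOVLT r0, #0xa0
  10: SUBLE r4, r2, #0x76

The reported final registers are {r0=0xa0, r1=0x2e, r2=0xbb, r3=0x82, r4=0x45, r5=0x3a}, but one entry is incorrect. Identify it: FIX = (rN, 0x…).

FIX = (r1, 0x75)

[0] flags=0010 → (cmp)
[1] flags=0010 VS?F → skip
[2] flags=0010 GE?T → r1=0x82
[3] flags=0010 HI?T → r2=0xbb
[4] flags=1000 → (cmp)
[5] flags=1000 LS?T → r1=0x75
[6] flags=1000 CC?T → r3=0x82
[7] flags=1000 MI?T → r5=0x3a
[8] flags=1000 → (cmp)
[9] flags=1000 LT?T → r0=0xa0
[10] flags=1000 LE?T → r4=0x45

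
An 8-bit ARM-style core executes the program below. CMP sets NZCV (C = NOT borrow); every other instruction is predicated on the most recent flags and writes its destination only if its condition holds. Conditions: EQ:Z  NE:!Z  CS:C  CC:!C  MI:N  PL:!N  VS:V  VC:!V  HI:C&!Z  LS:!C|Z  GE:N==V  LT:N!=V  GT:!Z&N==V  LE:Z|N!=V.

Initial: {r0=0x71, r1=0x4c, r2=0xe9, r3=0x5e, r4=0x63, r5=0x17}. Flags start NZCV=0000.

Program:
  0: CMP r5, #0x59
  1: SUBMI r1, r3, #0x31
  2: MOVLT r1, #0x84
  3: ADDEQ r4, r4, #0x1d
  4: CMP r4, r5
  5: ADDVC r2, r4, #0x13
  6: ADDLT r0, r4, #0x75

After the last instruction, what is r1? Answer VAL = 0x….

[0] flags=1000 → (cmp)
[1] flags=1000 MI?T → r1=0x2d
[2] flags=1000 LT?T → r1=0x84
[3] flags=1000 EQ?F → skip
[4] flags=0010 → (cmp)
[5] flags=0010 VC?T → r2=0x76
[6] flags=0010 LT?F → skip

VAL = 0x84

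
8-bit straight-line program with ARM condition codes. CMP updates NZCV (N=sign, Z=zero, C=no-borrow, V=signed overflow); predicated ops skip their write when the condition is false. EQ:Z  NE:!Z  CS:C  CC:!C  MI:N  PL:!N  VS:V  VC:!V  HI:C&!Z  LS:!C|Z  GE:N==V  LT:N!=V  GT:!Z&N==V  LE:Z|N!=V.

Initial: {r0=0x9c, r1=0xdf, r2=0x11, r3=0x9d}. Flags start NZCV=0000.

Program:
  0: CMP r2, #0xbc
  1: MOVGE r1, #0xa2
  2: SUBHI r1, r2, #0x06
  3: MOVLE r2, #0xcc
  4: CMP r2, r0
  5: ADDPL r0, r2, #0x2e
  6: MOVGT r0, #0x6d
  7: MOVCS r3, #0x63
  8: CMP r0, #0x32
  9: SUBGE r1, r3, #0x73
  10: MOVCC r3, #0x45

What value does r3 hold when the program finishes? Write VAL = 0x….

0: ✓ CMP  NZCV=0000
1: ✓ MOVGE  r1←0xa2
2: · SUBHI
3: · MOVLE
4: ✓ CMP  NZCV=0000
5: ✓ ADDPL  r0←0x3f
6: ✓ MOVGT  r0←0x6d
7: · MOVCS
8: ✓ CMP  NZCV=0010
9: ✓ SUBGE  r1←0x2a
10: · MOVCC

VAL = 0x9d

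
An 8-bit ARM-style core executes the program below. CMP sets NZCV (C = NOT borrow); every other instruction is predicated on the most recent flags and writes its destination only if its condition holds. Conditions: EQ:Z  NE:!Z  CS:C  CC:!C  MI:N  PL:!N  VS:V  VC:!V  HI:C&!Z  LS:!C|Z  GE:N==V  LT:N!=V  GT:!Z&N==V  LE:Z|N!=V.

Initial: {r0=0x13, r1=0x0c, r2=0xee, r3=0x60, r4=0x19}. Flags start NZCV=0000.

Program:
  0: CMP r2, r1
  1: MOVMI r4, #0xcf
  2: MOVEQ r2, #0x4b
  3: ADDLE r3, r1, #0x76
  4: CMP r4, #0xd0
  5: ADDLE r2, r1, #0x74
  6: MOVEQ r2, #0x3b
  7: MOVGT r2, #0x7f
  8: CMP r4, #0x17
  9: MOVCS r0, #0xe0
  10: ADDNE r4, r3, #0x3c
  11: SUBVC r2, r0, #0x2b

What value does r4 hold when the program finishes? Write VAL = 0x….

VAL = 0xbe

0: ✓ CMP  NZCV=1010
1: ✓ MOVMI  r4←0xcf
2: · MOVEQ
3: ✓ ADDLE  r3←0x82
4: ✓ CMP  NZCV=1000
5: ✓ ADDLE  r2←0x80
6: · MOVEQ
7: · MOVGT
8: ✓ CMP  NZCV=1010
9: ✓ MOVCS  r0←0xe0
10: ✓ ADDNE  r4←0xbe
11: ✓ SUBVC  r2←0xb5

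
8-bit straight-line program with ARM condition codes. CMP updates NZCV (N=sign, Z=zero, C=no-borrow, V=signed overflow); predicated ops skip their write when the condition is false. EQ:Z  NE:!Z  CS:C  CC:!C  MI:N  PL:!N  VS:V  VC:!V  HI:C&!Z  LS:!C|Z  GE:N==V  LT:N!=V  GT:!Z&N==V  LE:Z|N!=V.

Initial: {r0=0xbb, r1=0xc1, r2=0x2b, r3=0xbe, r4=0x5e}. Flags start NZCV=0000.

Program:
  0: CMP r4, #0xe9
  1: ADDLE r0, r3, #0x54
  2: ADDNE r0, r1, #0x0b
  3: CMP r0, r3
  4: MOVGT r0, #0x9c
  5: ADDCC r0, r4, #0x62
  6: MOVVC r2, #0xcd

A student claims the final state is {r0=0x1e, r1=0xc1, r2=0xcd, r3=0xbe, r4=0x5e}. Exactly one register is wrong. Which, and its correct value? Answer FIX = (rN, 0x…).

FIX = (r0, 0x9c)

[0] flags=0000 → (cmp)
[1] flags=0000 LE?F → skip
[2] flags=0000 NE?T → r0=0xcc
[3] flags=0010 → (cmp)
[4] flags=0010 GT?T → r0=0x9c
[5] flags=0010 CC?F → skip
[6] flags=0010 VC?T → r2=0xcd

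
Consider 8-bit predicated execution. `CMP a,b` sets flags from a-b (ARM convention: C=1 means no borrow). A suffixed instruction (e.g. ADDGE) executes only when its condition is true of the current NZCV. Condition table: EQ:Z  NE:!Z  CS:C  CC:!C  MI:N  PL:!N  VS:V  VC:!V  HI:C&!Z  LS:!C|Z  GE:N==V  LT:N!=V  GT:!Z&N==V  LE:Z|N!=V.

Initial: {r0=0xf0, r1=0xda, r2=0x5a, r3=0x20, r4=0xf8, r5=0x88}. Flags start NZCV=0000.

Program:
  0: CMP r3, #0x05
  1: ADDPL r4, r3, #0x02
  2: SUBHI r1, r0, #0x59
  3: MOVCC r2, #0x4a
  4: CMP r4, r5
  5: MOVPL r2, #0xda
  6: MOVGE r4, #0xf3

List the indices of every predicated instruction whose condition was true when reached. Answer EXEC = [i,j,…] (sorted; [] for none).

[0] flags=0010 → (cmp)
[1] flags=0010 PL?T → r4=0x22
[2] flags=0010 HI?T → r1=0x97
[3] flags=0010 CC?F → skip
[4] flags=1001 → (cmp)
[5] flags=1001 PL?F → skip
[6] flags=1001 GE?T → r4=0xf3

EXEC = [1,2,6]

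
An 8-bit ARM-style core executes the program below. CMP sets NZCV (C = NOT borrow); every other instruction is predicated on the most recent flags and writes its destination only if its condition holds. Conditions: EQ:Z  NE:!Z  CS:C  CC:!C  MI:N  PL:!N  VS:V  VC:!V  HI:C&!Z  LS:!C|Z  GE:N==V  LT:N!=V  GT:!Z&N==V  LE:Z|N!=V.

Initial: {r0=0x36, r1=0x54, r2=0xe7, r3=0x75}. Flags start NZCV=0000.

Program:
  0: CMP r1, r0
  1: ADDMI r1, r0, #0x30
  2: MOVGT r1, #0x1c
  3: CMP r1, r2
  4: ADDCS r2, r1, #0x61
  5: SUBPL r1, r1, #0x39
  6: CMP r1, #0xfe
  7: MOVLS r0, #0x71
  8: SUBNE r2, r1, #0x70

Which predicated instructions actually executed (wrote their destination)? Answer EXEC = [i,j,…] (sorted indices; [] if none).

0: ✓ CMP  NZCV=0010
1: · ADDMI
2: ✓ MOVGT  r1←0x1c
3: ✓ CMP  NZCV=0000
4: · ADDCS
5: ✓ SUBPL  r1←0xe3
6: ✓ CMP  NZCV=1000
7: ✓ MOVLS  r0←0x71
8: ✓ SUBNE  r2←0x73

EXEC = [2,5,7,8]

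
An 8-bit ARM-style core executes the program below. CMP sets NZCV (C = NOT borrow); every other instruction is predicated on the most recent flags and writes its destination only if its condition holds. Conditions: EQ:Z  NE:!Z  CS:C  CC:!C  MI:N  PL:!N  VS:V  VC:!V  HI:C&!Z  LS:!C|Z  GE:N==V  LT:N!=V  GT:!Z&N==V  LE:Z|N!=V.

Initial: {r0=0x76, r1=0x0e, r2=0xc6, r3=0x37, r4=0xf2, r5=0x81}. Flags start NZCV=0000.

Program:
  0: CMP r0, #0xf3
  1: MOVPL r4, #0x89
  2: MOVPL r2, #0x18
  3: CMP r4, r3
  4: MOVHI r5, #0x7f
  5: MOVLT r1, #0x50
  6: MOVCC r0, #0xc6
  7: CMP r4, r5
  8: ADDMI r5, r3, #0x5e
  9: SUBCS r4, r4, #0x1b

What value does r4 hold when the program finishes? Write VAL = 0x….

[0] flags=1001 → (cmp)
[1] flags=1001 PL?F → skip
[2] flags=1001 PL?F → skip
[3] flags=1010 → (cmp)
[4] flags=1010 HI?T → r5=0x7f
[5] flags=1010 LT?T → r1=0x50
[6] flags=1010 CC?F → skip
[7] flags=0011 → (cmp)
[8] flags=0011 MI?F → skip
[9] flags=0011 CS?T → r4=0xd7

VAL = 0xd7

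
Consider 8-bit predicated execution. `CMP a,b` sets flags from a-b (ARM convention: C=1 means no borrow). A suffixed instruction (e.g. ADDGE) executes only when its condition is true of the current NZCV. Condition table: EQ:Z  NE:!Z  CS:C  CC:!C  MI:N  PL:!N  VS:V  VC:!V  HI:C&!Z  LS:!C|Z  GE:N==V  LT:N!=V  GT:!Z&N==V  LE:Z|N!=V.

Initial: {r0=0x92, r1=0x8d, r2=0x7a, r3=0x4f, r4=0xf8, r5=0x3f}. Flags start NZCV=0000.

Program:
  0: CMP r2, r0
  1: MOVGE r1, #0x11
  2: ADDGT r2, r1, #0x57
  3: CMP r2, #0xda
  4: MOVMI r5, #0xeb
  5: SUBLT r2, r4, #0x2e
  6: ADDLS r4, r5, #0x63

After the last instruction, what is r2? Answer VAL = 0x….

[0] flags=1001 → (cmp)
[1] flags=1001 GE?T → r1=0x11
[2] flags=1001 GT?T → r2=0x68
[3] flags=1001 → (cmp)
[4] flags=1001 MI?T → r5=0xeb
[5] flags=1001 LT?F → skip
[6] flags=1001 LS?T → r4=0x4e

VAL = 0x68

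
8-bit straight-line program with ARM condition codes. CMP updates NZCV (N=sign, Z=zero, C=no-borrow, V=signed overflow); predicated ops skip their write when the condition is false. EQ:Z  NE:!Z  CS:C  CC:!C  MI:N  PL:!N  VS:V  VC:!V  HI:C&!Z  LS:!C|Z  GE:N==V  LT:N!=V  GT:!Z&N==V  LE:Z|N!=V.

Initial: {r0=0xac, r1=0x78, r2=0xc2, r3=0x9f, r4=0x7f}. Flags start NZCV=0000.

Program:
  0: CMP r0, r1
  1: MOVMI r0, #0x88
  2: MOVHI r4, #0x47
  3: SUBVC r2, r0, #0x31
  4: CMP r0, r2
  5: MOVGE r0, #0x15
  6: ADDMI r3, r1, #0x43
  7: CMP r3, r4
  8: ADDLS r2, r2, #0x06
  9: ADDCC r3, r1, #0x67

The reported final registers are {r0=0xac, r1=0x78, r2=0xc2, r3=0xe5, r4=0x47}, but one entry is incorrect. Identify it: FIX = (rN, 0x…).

FIX = (r3, 0xbb)

[0] flags=0011 → (cmp)
[1] flags=0011 MI?F → skip
[2] flags=0011 HI?T → r4=0x47
[3] flags=0011 VC?F → skip
[4] flags=1000 → (cmp)
[5] flags=1000 GE?F → skip
[6] flags=1000 MI?T → r3=0xbb
[7] flags=0011 → (cmp)
[8] flags=0011 LS?F → skip
[9] flags=0011 CC?F → skip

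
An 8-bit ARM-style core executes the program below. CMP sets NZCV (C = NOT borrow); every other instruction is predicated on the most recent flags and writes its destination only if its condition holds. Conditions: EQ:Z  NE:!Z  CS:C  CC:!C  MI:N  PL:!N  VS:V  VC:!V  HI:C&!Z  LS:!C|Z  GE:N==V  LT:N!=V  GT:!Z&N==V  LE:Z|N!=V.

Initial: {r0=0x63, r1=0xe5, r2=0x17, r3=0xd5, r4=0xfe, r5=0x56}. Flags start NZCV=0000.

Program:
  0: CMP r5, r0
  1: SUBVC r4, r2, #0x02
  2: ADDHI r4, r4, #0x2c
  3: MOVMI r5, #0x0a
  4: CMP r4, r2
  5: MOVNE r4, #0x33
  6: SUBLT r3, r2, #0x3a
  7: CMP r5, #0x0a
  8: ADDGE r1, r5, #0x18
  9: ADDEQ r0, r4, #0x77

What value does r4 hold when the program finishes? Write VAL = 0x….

VAL = 0x33

[0] flags=1000 → (cmp)
[1] flags=1000 VC?T → r4=0x15
[2] flags=1000 HI?F → skip
[3] flags=1000 MI?T → r5=0x0a
[4] flags=1000 → (cmp)
[5] flags=1000 NE?T → r4=0x33
[6] flags=1000 LT?T → r3=0xdd
[7] flags=0110 → (cmp)
[8] flags=0110 GE?T → r1=0x22
[9] flags=0110 EQ?T → r0=0xaa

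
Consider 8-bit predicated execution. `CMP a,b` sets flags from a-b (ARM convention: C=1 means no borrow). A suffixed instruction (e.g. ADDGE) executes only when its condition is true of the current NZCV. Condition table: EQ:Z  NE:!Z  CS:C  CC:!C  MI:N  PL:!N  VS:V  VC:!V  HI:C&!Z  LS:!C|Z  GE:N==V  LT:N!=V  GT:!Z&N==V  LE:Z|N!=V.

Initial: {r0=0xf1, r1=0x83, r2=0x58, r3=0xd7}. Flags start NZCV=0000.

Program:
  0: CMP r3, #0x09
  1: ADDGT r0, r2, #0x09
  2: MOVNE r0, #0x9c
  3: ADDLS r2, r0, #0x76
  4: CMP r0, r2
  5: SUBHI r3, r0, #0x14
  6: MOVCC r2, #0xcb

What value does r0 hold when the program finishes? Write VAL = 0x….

[0] flags=1010 → (cmp)
[1] flags=1010 GT?F → skip
[2] flags=1010 NE?T → r0=0x9c
[3] flags=1010 LS?F → skip
[4] flags=0011 → (cmp)
[5] flags=0011 HI?T → r3=0x88
[6] flags=0011 CC?F → skip

VAL = 0x9c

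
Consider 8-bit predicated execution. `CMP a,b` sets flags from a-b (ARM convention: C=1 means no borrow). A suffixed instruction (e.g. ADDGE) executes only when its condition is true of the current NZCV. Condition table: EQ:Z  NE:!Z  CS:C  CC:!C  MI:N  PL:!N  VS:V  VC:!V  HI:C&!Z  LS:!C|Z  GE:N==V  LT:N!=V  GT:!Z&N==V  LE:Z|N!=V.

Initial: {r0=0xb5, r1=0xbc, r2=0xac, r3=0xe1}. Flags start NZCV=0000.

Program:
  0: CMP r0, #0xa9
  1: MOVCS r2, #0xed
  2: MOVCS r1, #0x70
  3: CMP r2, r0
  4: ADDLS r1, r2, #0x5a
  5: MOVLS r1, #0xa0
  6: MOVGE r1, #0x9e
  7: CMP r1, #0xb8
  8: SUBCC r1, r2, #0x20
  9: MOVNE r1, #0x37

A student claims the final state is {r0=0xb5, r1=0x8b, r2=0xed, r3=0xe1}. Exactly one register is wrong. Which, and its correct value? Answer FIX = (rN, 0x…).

FIX = (r1, 0x37)

[0] flags=0010 → (cmp)
[1] flags=0010 CS?T → r2=0xed
[2] flags=0010 CS?T → r1=0x70
[3] flags=0010 → (cmp)
[4] flags=0010 LS?F → skip
[5] flags=0010 LS?F → skip
[6] flags=0010 GE?T → r1=0x9e
[7] flags=1000 → (cmp)
[8] flags=1000 CC?T → r1=0xcd
[9] flags=1000 NE?T → r1=0x37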